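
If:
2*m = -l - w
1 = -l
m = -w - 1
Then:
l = -1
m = 2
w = -3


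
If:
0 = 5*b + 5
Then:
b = -1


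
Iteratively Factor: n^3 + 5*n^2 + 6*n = (n + 3)*(n^2 + 2*n) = (n + 2)*(n + 3)*(n)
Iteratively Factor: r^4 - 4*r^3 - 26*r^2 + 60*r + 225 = (r + 3)*(r^3 - 7*r^2 - 5*r + 75) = (r - 5)*(r + 3)*(r^2 - 2*r - 15) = (r - 5)*(r + 3)^2*(r - 5)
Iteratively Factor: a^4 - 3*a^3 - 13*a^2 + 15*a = (a - 1)*(a^3 - 2*a^2 - 15*a) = a*(a - 1)*(a^2 - 2*a - 15) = a*(a - 1)*(a + 3)*(a - 5)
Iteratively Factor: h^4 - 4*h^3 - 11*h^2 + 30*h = (h + 3)*(h^3 - 7*h^2 + 10*h) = h*(h + 3)*(h^2 - 7*h + 10) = h*(h - 5)*(h + 3)*(h - 2)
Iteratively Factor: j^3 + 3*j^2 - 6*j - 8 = (j - 2)*(j^2 + 5*j + 4) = (j - 2)*(j + 1)*(j + 4)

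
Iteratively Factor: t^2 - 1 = (t + 1)*(t - 1)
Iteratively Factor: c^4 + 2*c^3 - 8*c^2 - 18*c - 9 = (c + 3)*(c^3 - c^2 - 5*c - 3) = (c + 1)*(c + 3)*(c^2 - 2*c - 3) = (c - 3)*(c + 1)*(c + 3)*(c + 1)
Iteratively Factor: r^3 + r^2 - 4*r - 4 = (r - 2)*(r^2 + 3*r + 2) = (r - 2)*(r + 1)*(r + 2)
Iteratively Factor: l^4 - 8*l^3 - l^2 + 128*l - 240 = (l - 3)*(l^3 - 5*l^2 - 16*l + 80) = (l - 4)*(l - 3)*(l^2 - l - 20) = (l - 4)*(l - 3)*(l + 4)*(l - 5)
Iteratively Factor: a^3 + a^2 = (a + 1)*(a^2) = a*(a + 1)*(a)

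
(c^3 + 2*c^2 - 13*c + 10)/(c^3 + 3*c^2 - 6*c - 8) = (c^2 + 4*c - 5)/(c^2 + 5*c + 4)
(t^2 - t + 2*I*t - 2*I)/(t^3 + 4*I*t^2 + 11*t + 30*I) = (t - 1)/(t^2 + 2*I*t + 15)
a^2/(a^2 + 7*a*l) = a/(a + 7*l)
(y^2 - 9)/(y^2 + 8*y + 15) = (y - 3)/(y + 5)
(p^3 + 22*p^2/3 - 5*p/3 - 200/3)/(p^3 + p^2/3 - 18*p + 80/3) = (p + 5)/(p - 2)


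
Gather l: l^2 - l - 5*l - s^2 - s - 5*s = l^2 - 6*l - s^2 - 6*s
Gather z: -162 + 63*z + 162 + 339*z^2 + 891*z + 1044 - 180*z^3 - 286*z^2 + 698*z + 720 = -180*z^3 + 53*z^2 + 1652*z + 1764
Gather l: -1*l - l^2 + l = -l^2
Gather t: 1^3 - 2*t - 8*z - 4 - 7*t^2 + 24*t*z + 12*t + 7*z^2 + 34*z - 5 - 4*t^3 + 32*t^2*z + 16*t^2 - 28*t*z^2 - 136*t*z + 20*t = -4*t^3 + t^2*(32*z + 9) + t*(-28*z^2 - 112*z + 30) + 7*z^2 + 26*z - 8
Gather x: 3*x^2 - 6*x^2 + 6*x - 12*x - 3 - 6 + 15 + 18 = -3*x^2 - 6*x + 24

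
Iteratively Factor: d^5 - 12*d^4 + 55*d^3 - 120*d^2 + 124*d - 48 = (d - 3)*(d^4 - 9*d^3 + 28*d^2 - 36*d + 16) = (d - 3)*(d - 2)*(d^3 - 7*d^2 + 14*d - 8) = (d - 4)*(d - 3)*(d - 2)*(d^2 - 3*d + 2) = (d - 4)*(d - 3)*(d - 2)^2*(d - 1)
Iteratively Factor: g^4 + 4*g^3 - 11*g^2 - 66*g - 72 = (g - 4)*(g^3 + 8*g^2 + 21*g + 18) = (g - 4)*(g + 2)*(g^2 + 6*g + 9) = (g - 4)*(g + 2)*(g + 3)*(g + 3)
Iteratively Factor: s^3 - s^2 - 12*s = (s)*(s^2 - s - 12) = s*(s - 4)*(s + 3)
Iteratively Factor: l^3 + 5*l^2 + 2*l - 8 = (l + 2)*(l^2 + 3*l - 4) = (l + 2)*(l + 4)*(l - 1)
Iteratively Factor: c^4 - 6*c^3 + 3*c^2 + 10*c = (c + 1)*(c^3 - 7*c^2 + 10*c) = (c - 5)*(c + 1)*(c^2 - 2*c) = (c - 5)*(c - 2)*(c + 1)*(c)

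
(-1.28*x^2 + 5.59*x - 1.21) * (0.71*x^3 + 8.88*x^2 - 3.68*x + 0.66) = -0.9088*x^5 - 7.3975*x^4 + 53.4905*x^3 - 32.1608*x^2 + 8.1422*x - 0.7986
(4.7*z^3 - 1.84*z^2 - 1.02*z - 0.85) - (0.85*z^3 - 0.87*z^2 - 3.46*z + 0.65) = 3.85*z^3 - 0.97*z^2 + 2.44*z - 1.5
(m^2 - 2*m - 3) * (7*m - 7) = 7*m^3 - 21*m^2 - 7*m + 21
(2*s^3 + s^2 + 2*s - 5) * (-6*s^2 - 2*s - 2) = -12*s^5 - 10*s^4 - 18*s^3 + 24*s^2 + 6*s + 10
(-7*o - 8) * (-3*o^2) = 21*o^3 + 24*o^2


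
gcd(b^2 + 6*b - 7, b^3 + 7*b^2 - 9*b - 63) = b + 7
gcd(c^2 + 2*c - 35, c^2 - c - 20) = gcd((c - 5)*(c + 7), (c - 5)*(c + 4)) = c - 5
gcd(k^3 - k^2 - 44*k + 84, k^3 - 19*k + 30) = k - 2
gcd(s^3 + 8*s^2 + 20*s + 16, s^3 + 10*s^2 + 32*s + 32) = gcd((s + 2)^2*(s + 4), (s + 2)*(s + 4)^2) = s^2 + 6*s + 8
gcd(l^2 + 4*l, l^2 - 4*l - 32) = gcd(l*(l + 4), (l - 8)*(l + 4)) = l + 4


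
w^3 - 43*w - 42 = (w - 7)*(w + 1)*(w + 6)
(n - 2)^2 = n^2 - 4*n + 4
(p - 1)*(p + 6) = p^2 + 5*p - 6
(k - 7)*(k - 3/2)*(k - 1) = k^3 - 19*k^2/2 + 19*k - 21/2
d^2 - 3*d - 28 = (d - 7)*(d + 4)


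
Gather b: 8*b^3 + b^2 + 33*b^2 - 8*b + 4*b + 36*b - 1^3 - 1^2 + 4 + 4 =8*b^3 + 34*b^2 + 32*b + 6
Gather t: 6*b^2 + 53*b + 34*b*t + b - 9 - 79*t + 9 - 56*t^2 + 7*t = 6*b^2 + 54*b - 56*t^2 + t*(34*b - 72)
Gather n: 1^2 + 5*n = 5*n + 1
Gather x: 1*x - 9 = x - 9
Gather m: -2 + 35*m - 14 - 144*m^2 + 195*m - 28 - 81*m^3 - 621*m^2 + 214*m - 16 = -81*m^3 - 765*m^2 + 444*m - 60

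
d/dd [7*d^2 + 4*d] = 14*d + 4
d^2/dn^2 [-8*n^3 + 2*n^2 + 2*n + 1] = 4 - 48*n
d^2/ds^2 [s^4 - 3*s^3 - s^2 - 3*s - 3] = 12*s^2 - 18*s - 2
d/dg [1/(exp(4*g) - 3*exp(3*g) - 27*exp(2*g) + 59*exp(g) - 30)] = (-4*exp(3*g) + 9*exp(2*g) + 54*exp(g) - 59)*exp(g)/(-exp(4*g) + 3*exp(3*g) + 27*exp(2*g) - 59*exp(g) + 30)^2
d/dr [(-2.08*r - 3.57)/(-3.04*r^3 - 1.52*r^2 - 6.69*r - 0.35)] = (6.3232*r^3 + 3.1616*r^2 + 13.9152*r - (2.08*r + 3.57)*(9.12*r^2 + 3.04*r + 6.69) + 0.728)/(3.04*r^3 + 1.52*r^2 + 6.69*r + 0.35)^2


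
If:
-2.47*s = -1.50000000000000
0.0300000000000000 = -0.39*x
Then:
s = 0.61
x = -0.08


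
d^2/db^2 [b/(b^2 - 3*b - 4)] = 2*(-b*(2*b - 3)^2 + 3*(1 - b)*(-b^2 + 3*b + 4))/(-b^2 + 3*b + 4)^3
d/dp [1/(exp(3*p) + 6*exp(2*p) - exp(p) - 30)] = (-3*exp(2*p) - 12*exp(p) + 1)*exp(p)/(exp(3*p) + 6*exp(2*p) - exp(p) - 30)^2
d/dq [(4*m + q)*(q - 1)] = 4*m + 2*q - 1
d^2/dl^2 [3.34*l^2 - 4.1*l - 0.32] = 6.68000000000000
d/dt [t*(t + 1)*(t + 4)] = 3*t^2 + 10*t + 4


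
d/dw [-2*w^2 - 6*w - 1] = -4*w - 6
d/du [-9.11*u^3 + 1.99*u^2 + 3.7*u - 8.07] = -27.33*u^2 + 3.98*u + 3.7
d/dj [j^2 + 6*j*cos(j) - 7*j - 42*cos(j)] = -6*j*sin(j) + 2*j + 42*sin(j) + 6*cos(j) - 7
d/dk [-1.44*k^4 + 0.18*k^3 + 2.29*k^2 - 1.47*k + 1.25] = -5.76*k^3 + 0.54*k^2 + 4.58*k - 1.47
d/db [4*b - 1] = 4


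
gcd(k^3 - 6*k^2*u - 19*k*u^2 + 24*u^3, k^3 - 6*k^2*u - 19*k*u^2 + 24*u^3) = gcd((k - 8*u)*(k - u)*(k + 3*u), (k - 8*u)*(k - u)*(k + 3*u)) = k^3 - 6*k^2*u - 19*k*u^2 + 24*u^3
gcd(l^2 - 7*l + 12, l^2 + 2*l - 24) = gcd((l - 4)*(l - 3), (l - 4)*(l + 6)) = l - 4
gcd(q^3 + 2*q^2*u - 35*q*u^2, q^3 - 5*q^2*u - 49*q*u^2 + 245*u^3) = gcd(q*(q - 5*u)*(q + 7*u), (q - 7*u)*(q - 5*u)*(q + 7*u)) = q^2 + 2*q*u - 35*u^2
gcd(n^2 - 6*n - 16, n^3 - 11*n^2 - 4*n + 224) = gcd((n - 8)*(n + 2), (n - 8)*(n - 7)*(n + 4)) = n - 8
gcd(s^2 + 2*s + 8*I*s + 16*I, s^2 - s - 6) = s + 2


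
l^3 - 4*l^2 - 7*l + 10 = (l - 5)*(l - 1)*(l + 2)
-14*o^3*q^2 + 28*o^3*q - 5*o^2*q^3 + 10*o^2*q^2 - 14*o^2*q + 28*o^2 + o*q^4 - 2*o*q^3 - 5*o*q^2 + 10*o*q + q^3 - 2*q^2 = (-7*o + q)*(2*o + q)*(q - 2)*(o*q + 1)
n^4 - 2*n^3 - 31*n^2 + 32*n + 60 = (n - 6)*(n - 2)*(n + 1)*(n + 5)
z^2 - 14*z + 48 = (z - 8)*(z - 6)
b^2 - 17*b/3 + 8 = (b - 3)*(b - 8/3)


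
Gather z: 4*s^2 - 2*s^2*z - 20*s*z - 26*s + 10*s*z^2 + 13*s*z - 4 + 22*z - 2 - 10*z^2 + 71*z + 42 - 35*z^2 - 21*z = 4*s^2 - 26*s + z^2*(10*s - 45) + z*(-2*s^2 - 7*s + 72) + 36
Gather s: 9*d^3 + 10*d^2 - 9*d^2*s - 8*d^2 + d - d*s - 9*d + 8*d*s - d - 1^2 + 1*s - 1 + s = 9*d^3 + 2*d^2 - 9*d + s*(-9*d^2 + 7*d + 2) - 2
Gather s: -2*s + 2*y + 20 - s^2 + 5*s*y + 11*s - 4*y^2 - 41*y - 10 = -s^2 + s*(5*y + 9) - 4*y^2 - 39*y + 10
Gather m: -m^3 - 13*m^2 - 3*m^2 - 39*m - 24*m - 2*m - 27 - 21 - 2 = -m^3 - 16*m^2 - 65*m - 50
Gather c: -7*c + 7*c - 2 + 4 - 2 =0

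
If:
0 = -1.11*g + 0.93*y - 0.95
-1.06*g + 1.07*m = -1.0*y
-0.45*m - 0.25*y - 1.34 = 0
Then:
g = -4.81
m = -0.35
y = -4.72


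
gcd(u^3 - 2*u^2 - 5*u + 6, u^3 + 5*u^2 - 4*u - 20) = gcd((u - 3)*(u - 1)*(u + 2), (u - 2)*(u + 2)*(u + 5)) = u + 2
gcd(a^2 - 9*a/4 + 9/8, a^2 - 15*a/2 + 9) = a - 3/2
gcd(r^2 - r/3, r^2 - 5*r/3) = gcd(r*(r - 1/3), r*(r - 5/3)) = r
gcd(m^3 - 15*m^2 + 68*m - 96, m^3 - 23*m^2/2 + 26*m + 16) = m^2 - 12*m + 32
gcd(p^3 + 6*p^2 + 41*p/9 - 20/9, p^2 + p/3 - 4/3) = p + 4/3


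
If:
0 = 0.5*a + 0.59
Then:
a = -1.18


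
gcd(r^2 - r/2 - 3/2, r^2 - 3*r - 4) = r + 1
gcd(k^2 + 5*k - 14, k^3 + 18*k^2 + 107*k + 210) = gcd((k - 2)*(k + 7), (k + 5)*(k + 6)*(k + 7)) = k + 7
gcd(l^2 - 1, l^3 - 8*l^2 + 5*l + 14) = l + 1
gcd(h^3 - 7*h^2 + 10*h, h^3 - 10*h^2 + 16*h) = h^2 - 2*h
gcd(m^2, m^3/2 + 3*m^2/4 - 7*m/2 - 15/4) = 1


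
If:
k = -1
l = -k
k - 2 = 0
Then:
No Solution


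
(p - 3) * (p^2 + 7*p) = p^3 + 4*p^2 - 21*p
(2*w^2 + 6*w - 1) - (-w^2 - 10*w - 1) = 3*w^2 + 16*w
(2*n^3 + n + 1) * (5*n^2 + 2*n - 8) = 10*n^5 + 4*n^4 - 11*n^3 + 7*n^2 - 6*n - 8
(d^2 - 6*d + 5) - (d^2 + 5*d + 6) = -11*d - 1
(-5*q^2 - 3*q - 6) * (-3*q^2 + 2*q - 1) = 15*q^4 - q^3 + 17*q^2 - 9*q + 6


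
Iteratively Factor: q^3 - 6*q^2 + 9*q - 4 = (q - 4)*(q^2 - 2*q + 1) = (q - 4)*(q - 1)*(q - 1)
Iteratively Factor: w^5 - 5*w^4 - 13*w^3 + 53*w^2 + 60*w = (w - 4)*(w^4 - w^3 - 17*w^2 - 15*w) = (w - 4)*(w + 3)*(w^3 - 4*w^2 - 5*w) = (w - 5)*(w - 4)*(w + 3)*(w^2 + w) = w*(w - 5)*(w - 4)*(w + 3)*(w + 1)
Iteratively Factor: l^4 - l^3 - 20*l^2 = (l - 5)*(l^3 + 4*l^2) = l*(l - 5)*(l^2 + 4*l) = l^2*(l - 5)*(l + 4)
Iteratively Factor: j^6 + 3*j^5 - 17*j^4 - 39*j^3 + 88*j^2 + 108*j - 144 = (j + 4)*(j^5 - j^4 - 13*j^3 + 13*j^2 + 36*j - 36) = (j - 3)*(j + 4)*(j^4 + 2*j^3 - 7*j^2 - 8*j + 12) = (j - 3)*(j + 3)*(j + 4)*(j^3 - j^2 - 4*j + 4) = (j - 3)*(j - 1)*(j + 3)*(j + 4)*(j^2 - 4) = (j - 3)*(j - 1)*(j + 2)*(j + 3)*(j + 4)*(j - 2)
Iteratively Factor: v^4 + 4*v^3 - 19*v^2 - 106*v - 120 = (v - 5)*(v^3 + 9*v^2 + 26*v + 24) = (v - 5)*(v + 2)*(v^2 + 7*v + 12) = (v - 5)*(v + 2)*(v + 3)*(v + 4)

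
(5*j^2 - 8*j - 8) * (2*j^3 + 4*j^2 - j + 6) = 10*j^5 + 4*j^4 - 53*j^3 + 6*j^2 - 40*j - 48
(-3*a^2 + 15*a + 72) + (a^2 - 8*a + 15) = -2*a^2 + 7*a + 87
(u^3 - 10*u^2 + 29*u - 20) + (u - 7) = u^3 - 10*u^2 + 30*u - 27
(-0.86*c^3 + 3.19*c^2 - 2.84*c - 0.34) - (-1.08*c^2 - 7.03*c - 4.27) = -0.86*c^3 + 4.27*c^2 + 4.19*c + 3.93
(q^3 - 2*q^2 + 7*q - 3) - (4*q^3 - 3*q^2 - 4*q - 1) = -3*q^3 + q^2 + 11*q - 2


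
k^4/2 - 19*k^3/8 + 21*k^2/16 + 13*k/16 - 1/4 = (k/2 + 1/4)*(k - 4)*(k - 1)*(k - 1/4)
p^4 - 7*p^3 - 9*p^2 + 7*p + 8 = (p - 8)*(p - 1)*(p + 1)^2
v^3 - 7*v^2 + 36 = (v - 6)*(v - 3)*(v + 2)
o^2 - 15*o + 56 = (o - 8)*(o - 7)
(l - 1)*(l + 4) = l^2 + 3*l - 4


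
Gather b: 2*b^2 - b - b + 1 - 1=2*b^2 - 2*b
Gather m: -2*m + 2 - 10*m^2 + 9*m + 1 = -10*m^2 + 7*m + 3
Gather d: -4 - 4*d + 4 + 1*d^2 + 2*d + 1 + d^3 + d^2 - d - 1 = d^3 + 2*d^2 - 3*d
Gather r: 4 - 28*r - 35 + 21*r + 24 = -7*r - 7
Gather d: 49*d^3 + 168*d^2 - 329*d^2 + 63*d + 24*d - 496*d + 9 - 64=49*d^3 - 161*d^2 - 409*d - 55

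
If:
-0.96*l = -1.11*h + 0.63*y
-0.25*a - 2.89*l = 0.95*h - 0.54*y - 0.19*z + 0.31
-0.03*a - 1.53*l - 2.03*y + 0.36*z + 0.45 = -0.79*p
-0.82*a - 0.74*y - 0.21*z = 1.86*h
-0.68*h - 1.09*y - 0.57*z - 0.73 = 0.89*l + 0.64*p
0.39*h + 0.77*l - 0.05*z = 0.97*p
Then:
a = 0.33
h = -0.07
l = -0.16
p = -0.10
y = 0.11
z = -1.04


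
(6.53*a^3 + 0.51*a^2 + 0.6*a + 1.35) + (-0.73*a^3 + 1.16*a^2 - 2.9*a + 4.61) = 5.8*a^3 + 1.67*a^2 - 2.3*a + 5.96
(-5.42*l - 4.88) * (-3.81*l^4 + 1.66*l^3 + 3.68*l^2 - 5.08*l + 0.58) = 20.6502*l^5 + 9.5956*l^4 - 28.0464*l^3 + 9.5752*l^2 + 21.6468*l - 2.8304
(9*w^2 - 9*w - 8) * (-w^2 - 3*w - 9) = -9*w^4 - 18*w^3 - 46*w^2 + 105*w + 72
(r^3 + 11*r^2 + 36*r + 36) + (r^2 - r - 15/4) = r^3 + 12*r^2 + 35*r + 129/4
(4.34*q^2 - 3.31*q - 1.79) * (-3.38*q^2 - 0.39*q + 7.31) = -14.6692*q^4 + 9.4952*q^3 + 39.0665*q^2 - 23.498*q - 13.0849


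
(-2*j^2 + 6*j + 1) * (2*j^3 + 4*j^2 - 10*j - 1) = -4*j^5 + 4*j^4 + 46*j^3 - 54*j^2 - 16*j - 1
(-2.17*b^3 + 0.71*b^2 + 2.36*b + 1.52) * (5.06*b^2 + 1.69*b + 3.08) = -10.9802*b^5 - 0.0747*b^4 + 6.4579*b^3 + 13.8664*b^2 + 9.8376*b + 4.6816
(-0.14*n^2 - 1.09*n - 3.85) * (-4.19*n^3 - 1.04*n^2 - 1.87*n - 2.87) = 0.5866*n^5 + 4.7127*n^4 + 17.5269*n^3 + 6.4441*n^2 + 10.3278*n + 11.0495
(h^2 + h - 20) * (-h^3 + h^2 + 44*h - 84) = -h^5 + 65*h^3 - 60*h^2 - 964*h + 1680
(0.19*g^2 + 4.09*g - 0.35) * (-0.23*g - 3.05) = -0.0437*g^3 - 1.5202*g^2 - 12.394*g + 1.0675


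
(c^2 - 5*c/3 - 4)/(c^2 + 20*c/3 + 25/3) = (3*c^2 - 5*c - 12)/(3*c^2 + 20*c + 25)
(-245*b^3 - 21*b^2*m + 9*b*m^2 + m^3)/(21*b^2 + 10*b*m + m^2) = (-35*b^2 + 2*b*m + m^2)/(3*b + m)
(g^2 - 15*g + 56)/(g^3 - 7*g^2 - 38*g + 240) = (g - 7)/(g^2 + g - 30)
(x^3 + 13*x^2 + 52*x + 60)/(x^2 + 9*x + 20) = (x^2 + 8*x + 12)/(x + 4)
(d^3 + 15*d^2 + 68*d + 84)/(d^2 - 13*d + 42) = (d^3 + 15*d^2 + 68*d + 84)/(d^2 - 13*d + 42)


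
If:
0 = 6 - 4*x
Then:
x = 3/2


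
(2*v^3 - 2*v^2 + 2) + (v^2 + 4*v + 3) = 2*v^3 - v^2 + 4*v + 5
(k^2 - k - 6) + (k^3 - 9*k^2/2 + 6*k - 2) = k^3 - 7*k^2/2 + 5*k - 8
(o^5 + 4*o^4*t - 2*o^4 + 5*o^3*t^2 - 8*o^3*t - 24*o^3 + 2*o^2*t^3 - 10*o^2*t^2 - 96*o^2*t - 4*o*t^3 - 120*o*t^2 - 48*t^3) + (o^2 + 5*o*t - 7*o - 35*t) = o^5 + 4*o^4*t - 2*o^4 + 5*o^3*t^2 - 8*o^3*t - 24*o^3 + 2*o^2*t^3 - 10*o^2*t^2 - 96*o^2*t + o^2 - 4*o*t^3 - 120*o*t^2 + 5*o*t - 7*o - 48*t^3 - 35*t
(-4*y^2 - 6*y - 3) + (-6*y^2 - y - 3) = -10*y^2 - 7*y - 6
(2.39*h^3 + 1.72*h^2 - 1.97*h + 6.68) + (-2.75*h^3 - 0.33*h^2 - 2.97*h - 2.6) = -0.36*h^3 + 1.39*h^2 - 4.94*h + 4.08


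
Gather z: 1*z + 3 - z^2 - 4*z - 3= -z^2 - 3*z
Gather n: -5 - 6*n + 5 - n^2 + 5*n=-n^2 - n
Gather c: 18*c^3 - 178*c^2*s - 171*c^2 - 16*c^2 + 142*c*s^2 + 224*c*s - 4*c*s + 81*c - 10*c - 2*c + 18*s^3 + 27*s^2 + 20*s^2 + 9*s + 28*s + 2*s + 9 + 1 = 18*c^3 + c^2*(-178*s - 187) + c*(142*s^2 + 220*s + 69) + 18*s^3 + 47*s^2 + 39*s + 10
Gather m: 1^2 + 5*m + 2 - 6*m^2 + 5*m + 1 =-6*m^2 + 10*m + 4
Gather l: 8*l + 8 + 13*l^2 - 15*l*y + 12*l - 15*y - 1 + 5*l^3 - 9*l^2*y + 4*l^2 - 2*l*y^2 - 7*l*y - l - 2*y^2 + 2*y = 5*l^3 + l^2*(17 - 9*y) + l*(-2*y^2 - 22*y + 19) - 2*y^2 - 13*y + 7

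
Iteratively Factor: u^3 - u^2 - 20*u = (u)*(u^2 - u - 20) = u*(u + 4)*(u - 5)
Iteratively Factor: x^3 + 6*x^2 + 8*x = (x + 4)*(x^2 + 2*x) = x*(x + 4)*(x + 2)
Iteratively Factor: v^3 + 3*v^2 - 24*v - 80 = (v - 5)*(v^2 + 8*v + 16) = (v - 5)*(v + 4)*(v + 4)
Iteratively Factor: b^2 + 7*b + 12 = (b + 4)*(b + 3)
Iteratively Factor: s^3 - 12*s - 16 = (s + 2)*(s^2 - 2*s - 8) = (s - 4)*(s + 2)*(s + 2)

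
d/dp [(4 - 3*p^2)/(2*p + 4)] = (3*p^2 - 6*p*(p + 2) - 4)/(2*(p + 2)^2)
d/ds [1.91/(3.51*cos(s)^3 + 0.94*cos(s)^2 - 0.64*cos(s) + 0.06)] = (20.1123*cos(s)^2 + 3.5908*cos(s) - 1.2224)*sin(s)/(3.51*cos(s)^3 + 0.94*cos(s)^2 - 0.64*cos(s) + 0.06)^2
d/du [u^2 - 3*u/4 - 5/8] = 2*u - 3/4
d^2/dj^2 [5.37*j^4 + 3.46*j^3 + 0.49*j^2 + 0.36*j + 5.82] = 64.44*j^2 + 20.76*j + 0.98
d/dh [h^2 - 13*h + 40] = 2*h - 13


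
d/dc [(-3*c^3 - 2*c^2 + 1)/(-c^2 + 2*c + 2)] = (3*c^4 - 12*c^3 - 22*c^2 - 6*c - 2)/(c^4 - 4*c^3 + 8*c + 4)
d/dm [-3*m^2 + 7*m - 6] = 7 - 6*m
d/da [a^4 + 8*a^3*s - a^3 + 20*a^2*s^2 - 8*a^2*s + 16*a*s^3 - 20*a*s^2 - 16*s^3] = 4*a^3 + 24*a^2*s - 3*a^2 + 40*a*s^2 - 16*a*s + 16*s^3 - 20*s^2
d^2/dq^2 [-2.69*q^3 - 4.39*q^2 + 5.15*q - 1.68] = -16.14*q - 8.78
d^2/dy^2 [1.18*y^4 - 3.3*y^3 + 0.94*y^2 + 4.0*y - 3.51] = 14.16*y^2 - 19.8*y + 1.88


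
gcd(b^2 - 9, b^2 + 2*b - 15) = b - 3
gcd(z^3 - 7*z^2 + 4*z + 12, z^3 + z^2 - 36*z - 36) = z^2 - 5*z - 6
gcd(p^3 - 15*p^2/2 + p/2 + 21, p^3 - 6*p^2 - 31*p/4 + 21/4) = p^2 - 11*p/2 - 21/2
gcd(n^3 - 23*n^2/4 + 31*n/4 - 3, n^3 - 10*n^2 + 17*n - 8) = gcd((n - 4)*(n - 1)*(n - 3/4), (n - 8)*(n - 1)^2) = n - 1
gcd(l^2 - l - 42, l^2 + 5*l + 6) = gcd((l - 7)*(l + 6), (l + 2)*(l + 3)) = 1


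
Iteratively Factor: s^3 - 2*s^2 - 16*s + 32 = (s - 4)*(s^2 + 2*s - 8) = (s - 4)*(s - 2)*(s + 4)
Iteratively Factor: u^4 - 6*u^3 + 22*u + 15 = (u - 5)*(u^3 - u^2 - 5*u - 3) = (u - 5)*(u + 1)*(u^2 - 2*u - 3) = (u - 5)*(u + 1)^2*(u - 3)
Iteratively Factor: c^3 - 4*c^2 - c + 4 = (c - 4)*(c^2 - 1) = (c - 4)*(c + 1)*(c - 1)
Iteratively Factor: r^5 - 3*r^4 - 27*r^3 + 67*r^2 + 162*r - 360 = (r + 4)*(r^4 - 7*r^3 + r^2 + 63*r - 90) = (r - 3)*(r + 4)*(r^3 - 4*r^2 - 11*r + 30) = (r - 5)*(r - 3)*(r + 4)*(r^2 + r - 6) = (r - 5)*(r - 3)*(r + 3)*(r + 4)*(r - 2)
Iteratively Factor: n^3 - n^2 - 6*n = (n)*(n^2 - n - 6) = n*(n + 2)*(n - 3)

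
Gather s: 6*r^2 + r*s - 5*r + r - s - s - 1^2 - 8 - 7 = 6*r^2 - 4*r + s*(r - 2) - 16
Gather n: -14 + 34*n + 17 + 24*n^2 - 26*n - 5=24*n^2 + 8*n - 2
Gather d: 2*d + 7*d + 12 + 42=9*d + 54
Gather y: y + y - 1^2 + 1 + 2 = 2*y + 2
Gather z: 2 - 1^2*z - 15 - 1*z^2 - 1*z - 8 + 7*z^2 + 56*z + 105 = 6*z^2 + 54*z + 84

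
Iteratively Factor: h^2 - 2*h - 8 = (h - 4)*(h + 2)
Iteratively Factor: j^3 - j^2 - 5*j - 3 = (j + 1)*(j^2 - 2*j - 3) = (j - 3)*(j + 1)*(j + 1)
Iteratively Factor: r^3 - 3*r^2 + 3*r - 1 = (r - 1)*(r^2 - 2*r + 1) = (r - 1)^2*(r - 1)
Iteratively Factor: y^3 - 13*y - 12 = (y - 4)*(y^2 + 4*y + 3) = (y - 4)*(y + 3)*(y + 1)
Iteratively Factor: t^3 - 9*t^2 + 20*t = (t - 4)*(t^2 - 5*t) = t*(t - 4)*(t - 5)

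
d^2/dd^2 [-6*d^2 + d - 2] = -12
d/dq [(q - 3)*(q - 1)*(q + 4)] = 3*q^2 - 13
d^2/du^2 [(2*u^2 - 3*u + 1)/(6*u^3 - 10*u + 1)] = 12*(12*u^6 - 54*u^5 + 96*u^4 - 44*u^3 - 12*u^2 - 3*u + 12)/(216*u^9 - 1080*u^7 + 108*u^6 + 1800*u^5 - 360*u^4 - 982*u^3 + 300*u^2 - 30*u + 1)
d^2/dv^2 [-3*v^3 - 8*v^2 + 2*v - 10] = -18*v - 16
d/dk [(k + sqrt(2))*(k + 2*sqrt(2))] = 2*k + 3*sqrt(2)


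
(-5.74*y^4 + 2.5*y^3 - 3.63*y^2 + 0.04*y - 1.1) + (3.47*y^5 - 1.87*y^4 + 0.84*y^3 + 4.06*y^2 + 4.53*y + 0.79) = 3.47*y^5 - 7.61*y^4 + 3.34*y^3 + 0.43*y^2 + 4.57*y - 0.31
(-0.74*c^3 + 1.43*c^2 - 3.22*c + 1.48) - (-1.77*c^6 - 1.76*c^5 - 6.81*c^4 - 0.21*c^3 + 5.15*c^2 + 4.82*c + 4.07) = 1.77*c^6 + 1.76*c^5 + 6.81*c^4 - 0.53*c^3 - 3.72*c^2 - 8.04*c - 2.59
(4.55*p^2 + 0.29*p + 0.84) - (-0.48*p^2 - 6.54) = 5.03*p^2 + 0.29*p + 7.38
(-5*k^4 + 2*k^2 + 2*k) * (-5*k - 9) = 25*k^5 + 45*k^4 - 10*k^3 - 28*k^2 - 18*k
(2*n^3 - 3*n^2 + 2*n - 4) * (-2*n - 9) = -4*n^4 - 12*n^3 + 23*n^2 - 10*n + 36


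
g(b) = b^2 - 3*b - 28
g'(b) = 2*b - 3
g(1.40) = -30.24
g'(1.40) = -0.20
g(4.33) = -22.24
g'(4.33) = 5.66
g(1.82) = -30.15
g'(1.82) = 0.64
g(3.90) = -24.49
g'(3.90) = 4.80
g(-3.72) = -3.00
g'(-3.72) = -10.44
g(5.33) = -15.58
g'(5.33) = 7.66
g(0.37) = -28.97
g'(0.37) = -2.26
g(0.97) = -29.97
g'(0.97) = -1.06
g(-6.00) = 26.00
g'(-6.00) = -15.00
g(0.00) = -28.00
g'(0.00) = -3.00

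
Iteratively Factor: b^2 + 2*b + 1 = (b + 1)*(b + 1)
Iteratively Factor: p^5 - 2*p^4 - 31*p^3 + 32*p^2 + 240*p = (p)*(p^4 - 2*p^3 - 31*p^2 + 32*p + 240) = p*(p - 5)*(p^3 + 3*p^2 - 16*p - 48) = p*(p - 5)*(p + 4)*(p^2 - p - 12) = p*(p - 5)*(p - 4)*(p + 4)*(p + 3)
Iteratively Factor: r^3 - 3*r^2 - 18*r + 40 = (r - 2)*(r^2 - r - 20) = (r - 2)*(r + 4)*(r - 5)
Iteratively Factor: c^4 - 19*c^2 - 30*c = (c + 3)*(c^3 - 3*c^2 - 10*c) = (c - 5)*(c + 3)*(c^2 + 2*c) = (c - 5)*(c + 2)*(c + 3)*(c)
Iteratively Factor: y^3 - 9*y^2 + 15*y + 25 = (y + 1)*(y^2 - 10*y + 25) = (y - 5)*(y + 1)*(y - 5)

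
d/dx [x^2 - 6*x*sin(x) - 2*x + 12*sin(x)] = -6*x*cos(x) + 2*x - 6*sin(x) + 12*cos(x) - 2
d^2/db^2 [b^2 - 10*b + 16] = 2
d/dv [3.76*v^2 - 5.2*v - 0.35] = 7.52*v - 5.2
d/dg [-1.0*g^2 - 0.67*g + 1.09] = -2.0*g - 0.67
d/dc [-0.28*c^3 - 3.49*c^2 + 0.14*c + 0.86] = -0.84*c^2 - 6.98*c + 0.14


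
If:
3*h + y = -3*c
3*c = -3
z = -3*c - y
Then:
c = -1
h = z/3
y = 3 - z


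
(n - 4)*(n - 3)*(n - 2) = n^3 - 9*n^2 + 26*n - 24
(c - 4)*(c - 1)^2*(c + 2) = c^4 - 4*c^3 - 3*c^2 + 14*c - 8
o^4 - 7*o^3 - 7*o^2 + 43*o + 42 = (o - 7)*(o - 3)*(o + 1)*(o + 2)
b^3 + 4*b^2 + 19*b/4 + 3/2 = (b + 1/2)*(b + 3/2)*(b + 2)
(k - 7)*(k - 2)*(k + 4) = k^3 - 5*k^2 - 22*k + 56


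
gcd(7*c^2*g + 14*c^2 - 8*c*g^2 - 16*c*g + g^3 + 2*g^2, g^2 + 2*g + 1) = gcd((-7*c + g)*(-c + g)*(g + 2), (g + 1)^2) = 1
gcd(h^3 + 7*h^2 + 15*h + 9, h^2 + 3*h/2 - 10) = 1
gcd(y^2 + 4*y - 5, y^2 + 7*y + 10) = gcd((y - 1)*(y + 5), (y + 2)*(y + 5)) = y + 5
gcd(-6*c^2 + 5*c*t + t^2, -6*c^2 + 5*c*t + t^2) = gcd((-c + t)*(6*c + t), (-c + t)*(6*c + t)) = -6*c^2 + 5*c*t + t^2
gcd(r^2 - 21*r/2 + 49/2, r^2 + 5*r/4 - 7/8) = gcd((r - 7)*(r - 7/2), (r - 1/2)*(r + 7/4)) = 1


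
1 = 1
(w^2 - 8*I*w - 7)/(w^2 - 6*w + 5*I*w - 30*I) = (w^2 - 8*I*w - 7)/(w^2 + w*(-6 + 5*I) - 30*I)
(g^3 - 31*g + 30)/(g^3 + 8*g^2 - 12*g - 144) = (g^2 - 6*g + 5)/(g^2 + 2*g - 24)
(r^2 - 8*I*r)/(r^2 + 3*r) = (r - 8*I)/(r + 3)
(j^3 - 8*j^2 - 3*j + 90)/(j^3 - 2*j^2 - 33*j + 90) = (j^2 - 3*j - 18)/(j^2 + 3*j - 18)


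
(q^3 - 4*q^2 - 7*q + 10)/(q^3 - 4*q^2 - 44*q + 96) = (q^3 - 4*q^2 - 7*q + 10)/(q^3 - 4*q^2 - 44*q + 96)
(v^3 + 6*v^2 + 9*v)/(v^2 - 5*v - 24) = v*(v + 3)/(v - 8)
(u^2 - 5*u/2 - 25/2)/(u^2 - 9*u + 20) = (u + 5/2)/(u - 4)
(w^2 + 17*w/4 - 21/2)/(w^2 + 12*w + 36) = (w - 7/4)/(w + 6)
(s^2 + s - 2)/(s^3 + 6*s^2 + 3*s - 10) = 1/(s + 5)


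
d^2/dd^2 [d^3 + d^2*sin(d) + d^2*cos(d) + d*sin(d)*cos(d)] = -sqrt(2)*d^2*sin(d + pi/4) - 2*d*sin(2*d) + 4*sqrt(2)*d*cos(d + pi/4) + 6*d + 2*sqrt(2)*sin(d + pi/4) + 2*cos(2*d)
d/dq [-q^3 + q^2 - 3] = q*(2 - 3*q)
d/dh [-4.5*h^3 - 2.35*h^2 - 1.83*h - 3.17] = -13.5*h^2 - 4.7*h - 1.83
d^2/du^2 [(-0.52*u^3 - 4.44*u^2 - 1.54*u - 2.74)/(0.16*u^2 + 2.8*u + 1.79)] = (-2.77555756156289e-17*u^5 - 3.956352*u^3 - 8.428608*u^2 - 14.715576*u - 54.409176)/(0.004096*u^6 + 0.21504*u^5 + 3.900672*u^4 + 26.76352*u^3 + 43.638768*u^2 + 26.91444*u + 5.735339)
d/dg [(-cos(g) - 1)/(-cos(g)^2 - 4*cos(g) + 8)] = (cos(g)^2 + 2*cos(g) + 12)*sin(g)/(cos(g)^2 + 4*cos(g) - 8)^2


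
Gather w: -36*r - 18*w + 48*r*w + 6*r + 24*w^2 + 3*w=-30*r + 24*w^2 + w*(48*r - 15)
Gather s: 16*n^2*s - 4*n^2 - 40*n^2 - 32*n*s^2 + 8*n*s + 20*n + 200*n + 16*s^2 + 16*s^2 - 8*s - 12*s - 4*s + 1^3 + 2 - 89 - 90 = -44*n^2 + 220*n + s^2*(32 - 32*n) + s*(16*n^2 + 8*n - 24) - 176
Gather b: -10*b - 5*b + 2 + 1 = 3 - 15*b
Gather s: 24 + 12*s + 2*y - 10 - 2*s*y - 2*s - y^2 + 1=s*(10 - 2*y) - y^2 + 2*y + 15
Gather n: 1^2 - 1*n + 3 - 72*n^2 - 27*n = -72*n^2 - 28*n + 4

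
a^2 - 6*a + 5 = (a - 5)*(a - 1)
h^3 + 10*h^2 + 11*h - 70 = (h - 2)*(h + 5)*(h + 7)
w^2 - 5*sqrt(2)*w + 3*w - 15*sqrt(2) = (w + 3)*(w - 5*sqrt(2))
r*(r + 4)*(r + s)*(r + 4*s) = r^4 + 5*r^3*s + 4*r^3 + 4*r^2*s^2 + 20*r^2*s + 16*r*s^2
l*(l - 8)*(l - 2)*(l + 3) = l^4 - 7*l^3 - 14*l^2 + 48*l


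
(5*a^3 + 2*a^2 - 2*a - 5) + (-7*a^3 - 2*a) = -2*a^3 + 2*a^2 - 4*a - 5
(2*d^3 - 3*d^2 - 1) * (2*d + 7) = 4*d^4 + 8*d^3 - 21*d^2 - 2*d - 7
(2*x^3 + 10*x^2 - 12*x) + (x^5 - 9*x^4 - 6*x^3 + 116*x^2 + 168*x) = x^5 - 9*x^4 - 4*x^3 + 126*x^2 + 156*x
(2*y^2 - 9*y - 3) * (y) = 2*y^3 - 9*y^2 - 3*y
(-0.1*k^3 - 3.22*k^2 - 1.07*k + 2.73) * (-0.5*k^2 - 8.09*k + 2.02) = 0.05*k^5 + 2.419*k^4 + 26.3828*k^3 + 0.786899999999999*k^2 - 24.2471*k + 5.5146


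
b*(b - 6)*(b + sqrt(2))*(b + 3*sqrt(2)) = b^4 - 6*b^3 + 4*sqrt(2)*b^3 - 24*sqrt(2)*b^2 + 6*b^2 - 36*b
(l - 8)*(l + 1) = l^2 - 7*l - 8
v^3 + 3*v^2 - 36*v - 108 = (v - 6)*(v + 3)*(v + 6)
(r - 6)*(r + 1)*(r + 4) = r^3 - r^2 - 26*r - 24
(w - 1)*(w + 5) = w^2 + 4*w - 5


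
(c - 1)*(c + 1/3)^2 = c^3 - c^2/3 - 5*c/9 - 1/9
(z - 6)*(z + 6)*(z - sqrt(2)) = z^3 - sqrt(2)*z^2 - 36*z + 36*sqrt(2)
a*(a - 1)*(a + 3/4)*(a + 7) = a^4 + 27*a^3/4 - 5*a^2/2 - 21*a/4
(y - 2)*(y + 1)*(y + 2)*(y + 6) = y^4 + 7*y^3 + 2*y^2 - 28*y - 24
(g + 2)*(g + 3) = g^2 + 5*g + 6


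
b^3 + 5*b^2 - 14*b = b*(b - 2)*(b + 7)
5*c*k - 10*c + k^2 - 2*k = (5*c + k)*(k - 2)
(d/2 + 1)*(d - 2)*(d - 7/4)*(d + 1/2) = d^4/2 - 5*d^3/8 - 39*d^2/16 + 5*d/2 + 7/4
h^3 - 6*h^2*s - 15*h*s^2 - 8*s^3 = (h - 8*s)*(h + s)^2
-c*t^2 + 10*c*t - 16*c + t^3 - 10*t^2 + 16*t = (-c + t)*(t - 8)*(t - 2)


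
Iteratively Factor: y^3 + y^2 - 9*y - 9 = (y - 3)*(y^2 + 4*y + 3) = (y - 3)*(y + 1)*(y + 3)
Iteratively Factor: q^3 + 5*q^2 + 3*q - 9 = (q + 3)*(q^2 + 2*q - 3) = (q - 1)*(q + 3)*(q + 3)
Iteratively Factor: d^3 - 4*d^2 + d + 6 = (d - 3)*(d^2 - d - 2) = (d - 3)*(d + 1)*(d - 2)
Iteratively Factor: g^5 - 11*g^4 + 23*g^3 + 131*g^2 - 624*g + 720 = (g - 3)*(g^4 - 8*g^3 - g^2 + 128*g - 240) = (g - 3)*(g + 4)*(g^3 - 12*g^2 + 47*g - 60) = (g - 3)^2*(g + 4)*(g^2 - 9*g + 20) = (g - 4)*(g - 3)^2*(g + 4)*(g - 5)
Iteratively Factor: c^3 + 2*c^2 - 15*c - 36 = (c + 3)*(c^2 - c - 12) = (c - 4)*(c + 3)*(c + 3)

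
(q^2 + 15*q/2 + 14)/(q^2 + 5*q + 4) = (q + 7/2)/(q + 1)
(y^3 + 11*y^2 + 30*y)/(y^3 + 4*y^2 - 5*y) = (y + 6)/(y - 1)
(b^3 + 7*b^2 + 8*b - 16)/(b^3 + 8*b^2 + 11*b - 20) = (b + 4)/(b + 5)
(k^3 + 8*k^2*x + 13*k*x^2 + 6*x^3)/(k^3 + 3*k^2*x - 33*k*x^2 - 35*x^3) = (-k^2 - 7*k*x - 6*x^2)/(-k^2 - 2*k*x + 35*x^2)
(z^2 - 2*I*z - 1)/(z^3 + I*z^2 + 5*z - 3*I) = 1/(z + 3*I)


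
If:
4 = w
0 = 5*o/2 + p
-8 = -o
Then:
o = 8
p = -20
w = 4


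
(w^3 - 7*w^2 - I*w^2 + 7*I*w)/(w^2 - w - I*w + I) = w*(w - 7)/(w - 1)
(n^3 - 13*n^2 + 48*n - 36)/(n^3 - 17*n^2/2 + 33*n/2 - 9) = 2*(n - 6)/(2*n - 3)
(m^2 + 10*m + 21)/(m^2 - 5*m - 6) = (m^2 + 10*m + 21)/(m^2 - 5*m - 6)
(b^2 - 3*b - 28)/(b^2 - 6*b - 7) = (b + 4)/(b + 1)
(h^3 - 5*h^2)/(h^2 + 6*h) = h*(h - 5)/(h + 6)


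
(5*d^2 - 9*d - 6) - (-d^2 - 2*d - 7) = 6*d^2 - 7*d + 1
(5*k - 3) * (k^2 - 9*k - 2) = 5*k^3 - 48*k^2 + 17*k + 6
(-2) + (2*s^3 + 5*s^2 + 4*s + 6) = 2*s^3 + 5*s^2 + 4*s + 4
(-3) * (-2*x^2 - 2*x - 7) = 6*x^2 + 6*x + 21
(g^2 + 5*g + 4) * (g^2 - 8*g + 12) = g^4 - 3*g^3 - 24*g^2 + 28*g + 48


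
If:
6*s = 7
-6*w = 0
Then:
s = 7/6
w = 0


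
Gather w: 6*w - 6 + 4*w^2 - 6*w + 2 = 4*w^2 - 4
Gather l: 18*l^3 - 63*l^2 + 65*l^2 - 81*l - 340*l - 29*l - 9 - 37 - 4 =18*l^3 + 2*l^2 - 450*l - 50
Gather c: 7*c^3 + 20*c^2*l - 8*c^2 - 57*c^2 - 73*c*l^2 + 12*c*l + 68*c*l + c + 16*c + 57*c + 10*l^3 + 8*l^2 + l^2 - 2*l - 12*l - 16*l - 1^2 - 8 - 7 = 7*c^3 + c^2*(20*l - 65) + c*(-73*l^2 + 80*l + 74) + 10*l^3 + 9*l^2 - 30*l - 16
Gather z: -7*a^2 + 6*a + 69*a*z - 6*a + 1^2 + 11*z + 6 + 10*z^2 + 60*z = -7*a^2 + 10*z^2 + z*(69*a + 71) + 7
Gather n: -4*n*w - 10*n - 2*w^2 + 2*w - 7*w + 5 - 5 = n*(-4*w - 10) - 2*w^2 - 5*w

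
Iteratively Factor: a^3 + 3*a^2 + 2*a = (a + 2)*(a^2 + a) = (a + 1)*(a + 2)*(a)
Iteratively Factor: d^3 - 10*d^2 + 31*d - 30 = (d - 2)*(d^2 - 8*d + 15) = (d - 3)*(d - 2)*(d - 5)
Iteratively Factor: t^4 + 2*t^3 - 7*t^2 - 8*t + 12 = (t - 1)*(t^3 + 3*t^2 - 4*t - 12) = (t - 1)*(t + 2)*(t^2 + t - 6) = (t - 2)*(t - 1)*(t + 2)*(t + 3)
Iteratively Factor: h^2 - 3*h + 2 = (h - 2)*(h - 1)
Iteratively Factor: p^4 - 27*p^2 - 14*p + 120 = (p + 4)*(p^3 - 4*p^2 - 11*p + 30) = (p - 5)*(p + 4)*(p^2 + p - 6) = (p - 5)*(p + 3)*(p + 4)*(p - 2)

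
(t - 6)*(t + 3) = t^2 - 3*t - 18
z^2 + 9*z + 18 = (z + 3)*(z + 6)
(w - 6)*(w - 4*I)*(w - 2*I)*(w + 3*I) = w^4 - 6*w^3 - 3*I*w^3 + 10*w^2 + 18*I*w^2 - 60*w - 24*I*w + 144*I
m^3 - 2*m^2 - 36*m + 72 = (m - 6)*(m - 2)*(m + 6)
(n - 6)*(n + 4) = n^2 - 2*n - 24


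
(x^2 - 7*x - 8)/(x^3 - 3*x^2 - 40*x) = (x + 1)/(x*(x + 5))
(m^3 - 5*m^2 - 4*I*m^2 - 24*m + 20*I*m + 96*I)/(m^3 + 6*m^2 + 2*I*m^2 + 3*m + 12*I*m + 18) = (m^3 + m^2*(-5 - 4*I) + m*(-24 + 20*I) + 96*I)/(m^3 + m^2*(6 + 2*I) + m*(3 + 12*I) + 18)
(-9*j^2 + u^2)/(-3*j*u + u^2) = (3*j + u)/u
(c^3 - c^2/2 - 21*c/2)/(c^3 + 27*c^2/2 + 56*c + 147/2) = c*(2*c - 7)/(2*c^2 + 21*c + 49)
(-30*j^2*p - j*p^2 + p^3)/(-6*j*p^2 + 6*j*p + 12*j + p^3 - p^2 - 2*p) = p*(5*j + p)/(p^2 - p - 2)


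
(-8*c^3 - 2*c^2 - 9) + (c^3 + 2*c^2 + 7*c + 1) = -7*c^3 + 7*c - 8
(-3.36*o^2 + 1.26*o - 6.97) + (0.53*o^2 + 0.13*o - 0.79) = -2.83*o^2 + 1.39*o - 7.76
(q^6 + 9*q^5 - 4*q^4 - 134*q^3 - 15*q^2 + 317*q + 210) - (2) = q^6 + 9*q^5 - 4*q^4 - 134*q^3 - 15*q^2 + 317*q + 208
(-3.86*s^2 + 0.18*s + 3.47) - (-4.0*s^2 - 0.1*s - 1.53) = 0.14*s^2 + 0.28*s + 5.0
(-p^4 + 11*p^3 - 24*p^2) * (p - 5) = -p^5 + 16*p^4 - 79*p^3 + 120*p^2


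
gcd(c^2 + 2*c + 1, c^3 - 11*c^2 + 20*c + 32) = c + 1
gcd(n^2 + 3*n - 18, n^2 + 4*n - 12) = n + 6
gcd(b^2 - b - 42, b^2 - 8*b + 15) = 1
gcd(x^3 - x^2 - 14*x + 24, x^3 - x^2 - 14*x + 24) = x^3 - x^2 - 14*x + 24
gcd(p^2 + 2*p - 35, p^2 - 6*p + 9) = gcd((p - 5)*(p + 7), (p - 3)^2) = 1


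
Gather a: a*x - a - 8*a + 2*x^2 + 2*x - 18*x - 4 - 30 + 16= a*(x - 9) + 2*x^2 - 16*x - 18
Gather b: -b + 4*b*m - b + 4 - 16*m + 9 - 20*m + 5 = b*(4*m - 2) - 36*m + 18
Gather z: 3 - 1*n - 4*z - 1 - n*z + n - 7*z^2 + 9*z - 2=-7*z^2 + z*(5 - n)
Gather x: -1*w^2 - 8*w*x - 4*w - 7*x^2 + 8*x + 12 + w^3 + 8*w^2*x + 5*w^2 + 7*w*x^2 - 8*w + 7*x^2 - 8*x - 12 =w^3 + 4*w^2 + 7*w*x^2 - 12*w + x*(8*w^2 - 8*w)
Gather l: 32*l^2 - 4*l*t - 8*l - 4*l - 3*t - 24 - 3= 32*l^2 + l*(-4*t - 12) - 3*t - 27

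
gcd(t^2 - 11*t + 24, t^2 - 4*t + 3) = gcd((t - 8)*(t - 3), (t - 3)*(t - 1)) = t - 3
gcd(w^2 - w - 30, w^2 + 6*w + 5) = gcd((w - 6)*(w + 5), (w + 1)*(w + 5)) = w + 5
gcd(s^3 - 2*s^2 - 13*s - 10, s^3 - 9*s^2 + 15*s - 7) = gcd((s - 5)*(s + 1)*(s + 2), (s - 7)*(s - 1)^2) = 1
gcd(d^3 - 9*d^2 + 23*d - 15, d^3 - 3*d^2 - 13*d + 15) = d^2 - 6*d + 5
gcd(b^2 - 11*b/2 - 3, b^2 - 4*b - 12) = b - 6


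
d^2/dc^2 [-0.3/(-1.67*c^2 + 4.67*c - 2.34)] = (-1.67334*c^2 + 4.67934*c + 0.3*(3.34*c - 4.67)*(6.68*c - 9.34) - 2.34468)/(1.67*c^2 - 4.67*c + 2.34)^3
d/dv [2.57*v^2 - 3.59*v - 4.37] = 5.14*v - 3.59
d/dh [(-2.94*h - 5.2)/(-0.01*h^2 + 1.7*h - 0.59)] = (-0.0294*h^2 - 0.104*h + 10.5746)/(0.0001*h^4 - 0.034*h^3 + 2.9018*h^2 - 2.006*h + 0.3481)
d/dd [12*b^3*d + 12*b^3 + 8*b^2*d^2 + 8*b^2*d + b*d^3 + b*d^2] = b*(12*b^2 + 16*b*d + 8*b + 3*d^2 + 2*d)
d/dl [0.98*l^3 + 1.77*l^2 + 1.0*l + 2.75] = 2.94*l^2 + 3.54*l + 1.0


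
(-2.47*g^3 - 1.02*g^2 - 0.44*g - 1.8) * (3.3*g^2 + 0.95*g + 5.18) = -8.151*g^5 - 5.7125*g^4 - 15.2156*g^3 - 11.6416*g^2 - 3.9892*g - 9.324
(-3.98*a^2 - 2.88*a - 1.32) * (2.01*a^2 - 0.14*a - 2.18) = -7.9998*a^4 - 5.2316*a^3 + 6.4264*a^2 + 6.4632*a + 2.8776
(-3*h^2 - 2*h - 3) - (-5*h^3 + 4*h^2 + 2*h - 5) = 5*h^3 - 7*h^2 - 4*h + 2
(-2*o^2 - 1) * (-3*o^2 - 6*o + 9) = 6*o^4 + 12*o^3 - 15*o^2 + 6*o - 9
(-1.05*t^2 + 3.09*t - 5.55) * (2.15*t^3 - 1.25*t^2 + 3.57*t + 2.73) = -2.2575*t^5 + 7.956*t^4 - 19.5435*t^3 + 15.1023*t^2 - 11.3778*t - 15.1515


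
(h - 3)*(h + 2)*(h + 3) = h^3 + 2*h^2 - 9*h - 18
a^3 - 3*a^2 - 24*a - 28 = (a - 7)*(a + 2)^2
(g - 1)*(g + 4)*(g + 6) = g^3 + 9*g^2 + 14*g - 24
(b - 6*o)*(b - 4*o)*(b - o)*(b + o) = b^4 - 10*b^3*o + 23*b^2*o^2 + 10*b*o^3 - 24*o^4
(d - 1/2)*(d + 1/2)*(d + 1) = d^3 + d^2 - d/4 - 1/4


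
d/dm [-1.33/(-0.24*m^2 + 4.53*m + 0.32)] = (6.0249 - 0.6384*m)/(-0.24*m^2 + 4.53*m + 0.32)^2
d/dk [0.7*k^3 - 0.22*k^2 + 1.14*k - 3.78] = 2.1*k^2 - 0.44*k + 1.14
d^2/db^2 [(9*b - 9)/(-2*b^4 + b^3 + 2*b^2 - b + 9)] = 18*((b - 1)*(8*b^3 - 3*b^2 - 4*b + 1)^2 + (8*b^3 - 3*b^2 - 4*b - (b - 1)*(-12*b^2 + 3*b + 2) + 1)*(-2*b^4 + b^3 + 2*b^2 - b + 9))/(-2*b^4 + b^3 + 2*b^2 - b + 9)^3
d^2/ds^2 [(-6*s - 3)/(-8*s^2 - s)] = 6*(128*s^3 + 192*s^2 + 24*s + 1)/(s^3*(512*s^3 + 192*s^2 + 24*s + 1))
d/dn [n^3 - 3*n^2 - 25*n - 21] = 3*n^2 - 6*n - 25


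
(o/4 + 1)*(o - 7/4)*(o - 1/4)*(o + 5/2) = o^4/4 + 9*o^3/8 - 41*o^2/64 - 549*o/128 + 35/32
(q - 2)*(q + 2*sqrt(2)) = q^2 - 2*q + 2*sqrt(2)*q - 4*sqrt(2)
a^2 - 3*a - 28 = (a - 7)*(a + 4)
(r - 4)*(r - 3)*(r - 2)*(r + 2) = r^4 - 7*r^3 + 8*r^2 + 28*r - 48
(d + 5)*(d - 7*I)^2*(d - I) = d^4 + 5*d^3 - 15*I*d^3 - 63*d^2 - 75*I*d^2 - 315*d + 49*I*d + 245*I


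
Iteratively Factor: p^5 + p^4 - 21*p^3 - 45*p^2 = (p - 5)*(p^4 + 6*p^3 + 9*p^2) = (p - 5)*(p + 3)*(p^3 + 3*p^2) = p*(p - 5)*(p + 3)*(p^2 + 3*p) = p^2*(p - 5)*(p + 3)*(p + 3)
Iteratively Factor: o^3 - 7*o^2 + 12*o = (o)*(o^2 - 7*o + 12) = o*(o - 4)*(o - 3)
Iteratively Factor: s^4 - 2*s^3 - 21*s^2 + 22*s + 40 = (s + 1)*(s^3 - 3*s^2 - 18*s + 40) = (s + 1)*(s + 4)*(s^2 - 7*s + 10) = (s - 5)*(s + 1)*(s + 4)*(s - 2)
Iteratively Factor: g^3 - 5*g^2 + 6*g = (g)*(g^2 - 5*g + 6) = g*(g - 3)*(g - 2)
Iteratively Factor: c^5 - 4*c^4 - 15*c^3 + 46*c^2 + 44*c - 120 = (c + 2)*(c^4 - 6*c^3 - 3*c^2 + 52*c - 60) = (c + 2)*(c + 3)*(c^3 - 9*c^2 + 24*c - 20) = (c - 2)*(c + 2)*(c + 3)*(c^2 - 7*c + 10) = (c - 5)*(c - 2)*(c + 2)*(c + 3)*(c - 2)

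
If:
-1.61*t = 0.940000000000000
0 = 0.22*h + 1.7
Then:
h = -7.73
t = -0.58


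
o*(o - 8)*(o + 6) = o^3 - 2*o^2 - 48*o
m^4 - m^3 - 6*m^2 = m^2*(m - 3)*(m + 2)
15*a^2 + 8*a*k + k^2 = (3*a + k)*(5*a + k)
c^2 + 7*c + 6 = (c + 1)*(c + 6)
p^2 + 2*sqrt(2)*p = p*(p + 2*sqrt(2))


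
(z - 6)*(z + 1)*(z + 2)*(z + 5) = z^4 + 2*z^3 - 31*z^2 - 92*z - 60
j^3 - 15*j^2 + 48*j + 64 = (j - 8)^2*(j + 1)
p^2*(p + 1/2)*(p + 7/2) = p^4 + 4*p^3 + 7*p^2/4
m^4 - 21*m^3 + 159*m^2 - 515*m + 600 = (m - 8)*(m - 5)^2*(m - 3)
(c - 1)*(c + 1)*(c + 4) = c^3 + 4*c^2 - c - 4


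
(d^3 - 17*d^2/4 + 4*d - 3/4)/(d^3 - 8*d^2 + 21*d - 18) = (4*d^2 - 5*d + 1)/(4*(d^2 - 5*d + 6))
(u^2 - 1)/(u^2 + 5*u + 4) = (u - 1)/(u + 4)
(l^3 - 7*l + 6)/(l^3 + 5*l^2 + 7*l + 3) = (l^2 - 3*l + 2)/(l^2 + 2*l + 1)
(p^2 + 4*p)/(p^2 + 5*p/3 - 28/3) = 3*p/(3*p - 7)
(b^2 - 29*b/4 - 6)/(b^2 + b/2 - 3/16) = 4*(b - 8)/(4*b - 1)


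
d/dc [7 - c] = -1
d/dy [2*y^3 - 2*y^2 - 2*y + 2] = 6*y^2 - 4*y - 2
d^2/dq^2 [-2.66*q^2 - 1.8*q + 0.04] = -5.32000000000000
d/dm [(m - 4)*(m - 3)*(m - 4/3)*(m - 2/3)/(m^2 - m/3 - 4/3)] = 2*(3*m^3 - 7*m^2 - 23*m + 37)/(3*(m^2 + 2*m + 1))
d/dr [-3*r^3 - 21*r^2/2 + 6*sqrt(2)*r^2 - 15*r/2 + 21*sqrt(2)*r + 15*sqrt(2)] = -9*r^2 - 21*r + 12*sqrt(2)*r - 15/2 + 21*sqrt(2)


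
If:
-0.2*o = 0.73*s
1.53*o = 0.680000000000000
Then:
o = 0.44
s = -0.12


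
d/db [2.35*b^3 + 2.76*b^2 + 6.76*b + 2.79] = 7.05*b^2 + 5.52*b + 6.76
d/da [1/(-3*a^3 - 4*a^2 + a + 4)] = (9*a^2 + 8*a - 1)/(3*a^3 + 4*a^2 - a - 4)^2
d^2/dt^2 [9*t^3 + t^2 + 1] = 54*t + 2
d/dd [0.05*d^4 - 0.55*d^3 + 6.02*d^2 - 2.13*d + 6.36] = 0.2*d^3 - 1.65*d^2 + 12.04*d - 2.13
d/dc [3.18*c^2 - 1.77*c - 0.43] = 6.36*c - 1.77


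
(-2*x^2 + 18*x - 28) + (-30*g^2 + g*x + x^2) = -30*g^2 + g*x - x^2 + 18*x - 28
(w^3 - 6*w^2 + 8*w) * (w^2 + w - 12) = w^5 - 5*w^4 - 10*w^3 + 80*w^2 - 96*w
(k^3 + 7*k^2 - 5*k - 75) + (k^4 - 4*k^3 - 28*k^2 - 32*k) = k^4 - 3*k^3 - 21*k^2 - 37*k - 75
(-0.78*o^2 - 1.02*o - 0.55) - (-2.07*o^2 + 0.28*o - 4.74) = 1.29*o^2 - 1.3*o + 4.19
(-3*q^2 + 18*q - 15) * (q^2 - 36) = -3*q^4 + 18*q^3 + 93*q^2 - 648*q + 540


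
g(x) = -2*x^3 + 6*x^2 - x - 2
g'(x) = -6*x^2 + 12*x - 1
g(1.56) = 3.45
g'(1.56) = 3.12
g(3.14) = -7.90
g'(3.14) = -22.48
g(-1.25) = 12.53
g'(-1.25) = -25.38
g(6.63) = -327.76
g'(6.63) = -185.18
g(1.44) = 3.03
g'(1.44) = 3.84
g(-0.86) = 4.57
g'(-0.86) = -15.76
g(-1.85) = 33.05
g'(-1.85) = -43.74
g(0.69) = -0.49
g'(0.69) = 4.42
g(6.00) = -224.00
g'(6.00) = -145.00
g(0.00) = -2.00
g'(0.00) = -1.00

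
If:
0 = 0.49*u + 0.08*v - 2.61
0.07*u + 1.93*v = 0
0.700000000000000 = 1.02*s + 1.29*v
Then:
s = 0.93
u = 5.36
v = -0.19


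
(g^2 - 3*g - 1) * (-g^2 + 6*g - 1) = -g^4 + 9*g^3 - 18*g^2 - 3*g + 1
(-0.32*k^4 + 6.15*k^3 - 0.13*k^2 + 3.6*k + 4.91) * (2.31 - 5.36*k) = 1.7152*k^5 - 33.7032*k^4 + 14.9033*k^3 - 19.5963*k^2 - 18.0016*k + 11.3421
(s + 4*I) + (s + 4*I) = 2*s + 8*I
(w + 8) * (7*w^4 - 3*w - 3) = 7*w^5 + 56*w^4 - 3*w^2 - 27*w - 24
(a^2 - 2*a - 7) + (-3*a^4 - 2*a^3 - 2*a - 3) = -3*a^4 - 2*a^3 + a^2 - 4*a - 10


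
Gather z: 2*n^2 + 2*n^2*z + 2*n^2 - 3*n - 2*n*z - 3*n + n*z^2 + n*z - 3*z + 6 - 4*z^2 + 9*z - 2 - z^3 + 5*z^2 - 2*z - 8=4*n^2 - 6*n - z^3 + z^2*(n + 1) + z*(2*n^2 - n + 4) - 4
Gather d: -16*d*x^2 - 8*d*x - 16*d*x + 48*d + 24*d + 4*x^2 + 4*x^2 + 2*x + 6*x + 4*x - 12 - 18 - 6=d*(-16*x^2 - 24*x + 72) + 8*x^2 + 12*x - 36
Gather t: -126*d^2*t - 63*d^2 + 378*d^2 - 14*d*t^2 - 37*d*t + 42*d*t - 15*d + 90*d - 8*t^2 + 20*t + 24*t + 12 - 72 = 315*d^2 + 75*d + t^2*(-14*d - 8) + t*(-126*d^2 + 5*d + 44) - 60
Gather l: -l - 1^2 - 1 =-l - 2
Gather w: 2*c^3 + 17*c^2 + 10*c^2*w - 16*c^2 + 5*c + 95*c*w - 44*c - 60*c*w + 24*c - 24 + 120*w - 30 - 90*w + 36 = 2*c^3 + c^2 - 15*c + w*(10*c^2 + 35*c + 30) - 18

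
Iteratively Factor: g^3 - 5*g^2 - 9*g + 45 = (g - 5)*(g^2 - 9) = (g - 5)*(g - 3)*(g + 3)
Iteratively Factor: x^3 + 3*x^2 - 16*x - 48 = (x - 4)*(x^2 + 7*x + 12) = (x - 4)*(x + 3)*(x + 4)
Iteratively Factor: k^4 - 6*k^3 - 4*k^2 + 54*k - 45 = (k + 3)*(k^3 - 9*k^2 + 23*k - 15) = (k - 3)*(k + 3)*(k^2 - 6*k + 5) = (k - 3)*(k - 1)*(k + 3)*(k - 5)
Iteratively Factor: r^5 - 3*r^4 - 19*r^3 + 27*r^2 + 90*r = (r + 2)*(r^4 - 5*r^3 - 9*r^2 + 45*r) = (r - 5)*(r + 2)*(r^3 - 9*r) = (r - 5)*(r - 3)*(r + 2)*(r^2 + 3*r) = r*(r - 5)*(r - 3)*(r + 2)*(r + 3)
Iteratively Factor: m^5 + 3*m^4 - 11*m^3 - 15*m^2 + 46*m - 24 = (m - 1)*(m^4 + 4*m^3 - 7*m^2 - 22*m + 24) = (m - 2)*(m - 1)*(m^3 + 6*m^2 + 5*m - 12) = (m - 2)*(m - 1)*(m + 4)*(m^2 + 2*m - 3) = (m - 2)*(m - 1)*(m + 3)*(m + 4)*(m - 1)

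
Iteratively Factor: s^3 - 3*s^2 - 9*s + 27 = (s - 3)*(s^2 - 9) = (s - 3)*(s + 3)*(s - 3)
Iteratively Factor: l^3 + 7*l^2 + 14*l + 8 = (l + 4)*(l^2 + 3*l + 2) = (l + 2)*(l + 4)*(l + 1)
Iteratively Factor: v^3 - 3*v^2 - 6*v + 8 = (v + 2)*(v^2 - 5*v + 4) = (v - 1)*(v + 2)*(v - 4)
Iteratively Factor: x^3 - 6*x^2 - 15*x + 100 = (x + 4)*(x^2 - 10*x + 25) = (x - 5)*(x + 4)*(x - 5)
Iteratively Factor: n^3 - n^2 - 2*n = (n + 1)*(n^2 - 2*n) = n*(n + 1)*(n - 2)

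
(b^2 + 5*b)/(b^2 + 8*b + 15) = b/(b + 3)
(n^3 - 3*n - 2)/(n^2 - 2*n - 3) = (n^2 - n - 2)/(n - 3)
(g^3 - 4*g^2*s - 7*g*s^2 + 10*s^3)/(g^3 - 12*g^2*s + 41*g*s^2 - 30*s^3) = (-g - 2*s)/(-g + 6*s)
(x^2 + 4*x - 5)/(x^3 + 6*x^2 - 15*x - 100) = (x - 1)/(x^2 + x - 20)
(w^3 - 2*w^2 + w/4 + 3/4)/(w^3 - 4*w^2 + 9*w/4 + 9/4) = (w - 1)/(w - 3)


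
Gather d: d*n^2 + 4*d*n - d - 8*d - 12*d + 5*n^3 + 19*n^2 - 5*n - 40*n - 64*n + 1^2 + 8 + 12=d*(n^2 + 4*n - 21) + 5*n^3 + 19*n^2 - 109*n + 21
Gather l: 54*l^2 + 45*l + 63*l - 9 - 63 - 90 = 54*l^2 + 108*l - 162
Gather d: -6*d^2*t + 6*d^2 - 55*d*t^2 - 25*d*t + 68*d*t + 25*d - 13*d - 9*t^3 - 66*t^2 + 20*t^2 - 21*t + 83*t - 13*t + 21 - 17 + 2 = d^2*(6 - 6*t) + d*(-55*t^2 + 43*t + 12) - 9*t^3 - 46*t^2 + 49*t + 6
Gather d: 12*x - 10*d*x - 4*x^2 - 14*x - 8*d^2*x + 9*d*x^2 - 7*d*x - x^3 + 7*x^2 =-8*d^2*x + d*(9*x^2 - 17*x) - x^3 + 3*x^2 - 2*x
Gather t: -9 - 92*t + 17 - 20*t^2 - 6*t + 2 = -20*t^2 - 98*t + 10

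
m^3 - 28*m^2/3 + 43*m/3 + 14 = (m - 7)*(m - 3)*(m + 2/3)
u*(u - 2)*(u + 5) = u^3 + 3*u^2 - 10*u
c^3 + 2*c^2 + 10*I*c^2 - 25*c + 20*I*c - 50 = (c + 2)*(c + 5*I)^2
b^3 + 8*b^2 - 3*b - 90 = (b - 3)*(b + 5)*(b + 6)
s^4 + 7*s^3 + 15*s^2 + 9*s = s*(s + 1)*(s + 3)^2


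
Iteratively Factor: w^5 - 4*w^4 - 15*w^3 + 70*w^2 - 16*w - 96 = (w + 4)*(w^4 - 8*w^3 + 17*w^2 + 2*w - 24) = (w + 1)*(w + 4)*(w^3 - 9*w^2 + 26*w - 24) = (w - 2)*(w + 1)*(w + 4)*(w^2 - 7*w + 12) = (w - 3)*(w - 2)*(w + 1)*(w + 4)*(w - 4)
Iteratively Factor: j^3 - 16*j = (j)*(j^2 - 16) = j*(j - 4)*(j + 4)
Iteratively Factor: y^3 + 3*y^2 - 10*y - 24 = (y - 3)*(y^2 + 6*y + 8) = (y - 3)*(y + 2)*(y + 4)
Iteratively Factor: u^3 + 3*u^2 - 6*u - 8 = (u + 1)*(u^2 + 2*u - 8) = (u - 2)*(u + 1)*(u + 4)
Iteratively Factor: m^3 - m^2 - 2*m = (m)*(m^2 - m - 2) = m*(m + 1)*(m - 2)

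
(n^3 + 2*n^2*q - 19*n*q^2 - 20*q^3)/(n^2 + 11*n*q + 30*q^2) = (n^2 - 3*n*q - 4*q^2)/(n + 6*q)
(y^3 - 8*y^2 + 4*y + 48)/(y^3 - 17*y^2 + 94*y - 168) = (y + 2)/(y - 7)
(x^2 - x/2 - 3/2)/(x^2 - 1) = (x - 3/2)/(x - 1)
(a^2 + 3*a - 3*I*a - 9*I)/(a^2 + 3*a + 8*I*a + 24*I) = (a - 3*I)/(a + 8*I)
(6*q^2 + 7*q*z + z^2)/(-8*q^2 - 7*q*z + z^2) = (6*q + z)/(-8*q + z)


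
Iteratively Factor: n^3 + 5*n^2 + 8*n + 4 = (n + 2)*(n^2 + 3*n + 2) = (n + 2)^2*(n + 1)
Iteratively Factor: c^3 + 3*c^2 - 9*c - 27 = (c + 3)*(c^2 - 9) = (c - 3)*(c + 3)*(c + 3)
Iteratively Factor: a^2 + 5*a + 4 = (a + 1)*(a + 4)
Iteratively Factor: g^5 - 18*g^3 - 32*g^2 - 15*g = (g)*(g^4 - 18*g^2 - 32*g - 15) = g*(g - 5)*(g^3 + 5*g^2 + 7*g + 3) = g*(g - 5)*(g + 1)*(g^2 + 4*g + 3) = g*(g - 5)*(g + 1)^2*(g + 3)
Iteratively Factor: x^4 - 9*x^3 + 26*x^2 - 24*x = (x)*(x^3 - 9*x^2 + 26*x - 24) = x*(x - 4)*(x^2 - 5*x + 6) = x*(x - 4)*(x - 2)*(x - 3)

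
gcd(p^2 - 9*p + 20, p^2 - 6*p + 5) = p - 5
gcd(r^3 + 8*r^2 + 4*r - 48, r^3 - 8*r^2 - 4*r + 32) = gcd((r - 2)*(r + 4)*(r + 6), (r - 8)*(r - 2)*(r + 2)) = r - 2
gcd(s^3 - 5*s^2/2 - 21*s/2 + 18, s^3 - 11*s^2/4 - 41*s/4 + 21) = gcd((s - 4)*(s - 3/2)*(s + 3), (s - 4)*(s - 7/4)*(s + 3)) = s^2 - s - 12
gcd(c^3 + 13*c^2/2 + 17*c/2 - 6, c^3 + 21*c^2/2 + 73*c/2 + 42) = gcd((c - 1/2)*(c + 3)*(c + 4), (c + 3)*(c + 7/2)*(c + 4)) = c^2 + 7*c + 12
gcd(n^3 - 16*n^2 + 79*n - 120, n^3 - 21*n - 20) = n - 5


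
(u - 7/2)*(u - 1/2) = u^2 - 4*u + 7/4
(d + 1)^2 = d^2 + 2*d + 1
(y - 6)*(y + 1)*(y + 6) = y^3 + y^2 - 36*y - 36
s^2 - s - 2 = (s - 2)*(s + 1)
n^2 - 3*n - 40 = (n - 8)*(n + 5)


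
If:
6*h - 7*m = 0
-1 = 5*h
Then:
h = -1/5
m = -6/35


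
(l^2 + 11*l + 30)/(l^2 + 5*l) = (l + 6)/l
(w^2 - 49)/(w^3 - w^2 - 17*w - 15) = (49 - w^2)/(-w^3 + w^2 + 17*w + 15)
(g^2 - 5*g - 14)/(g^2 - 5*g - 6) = (-g^2 + 5*g + 14)/(-g^2 + 5*g + 6)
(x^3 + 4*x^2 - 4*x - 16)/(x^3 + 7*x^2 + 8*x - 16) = (x^2 - 4)/(x^2 + 3*x - 4)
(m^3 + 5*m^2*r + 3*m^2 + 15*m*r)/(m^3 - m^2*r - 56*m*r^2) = (-m^2 - 5*m*r - 3*m - 15*r)/(-m^2 + m*r + 56*r^2)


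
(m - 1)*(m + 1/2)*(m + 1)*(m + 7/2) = m^4 + 4*m^3 + 3*m^2/4 - 4*m - 7/4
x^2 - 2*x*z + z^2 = (x - z)^2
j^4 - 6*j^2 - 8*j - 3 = (j - 3)*(j + 1)^3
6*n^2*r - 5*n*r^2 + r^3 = r*(-3*n + r)*(-2*n + r)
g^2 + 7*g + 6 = (g + 1)*(g + 6)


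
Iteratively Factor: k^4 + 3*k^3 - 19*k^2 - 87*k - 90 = (k - 5)*(k^3 + 8*k^2 + 21*k + 18) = (k - 5)*(k + 2)*(k^2 + 6*k + 9) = (k - 5)*(k + 2)*(k + 3)*(k + 3)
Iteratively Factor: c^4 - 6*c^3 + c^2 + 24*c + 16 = (c - 4)*(c^3 - 2*c^2 - 7*c - 4) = (c - 4)^2*(c^2 + 2*c + 1) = (c - 4)^2*(c + 1)*(c + 1)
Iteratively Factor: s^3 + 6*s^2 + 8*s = (s + 2)*(s^2 + 4*s) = s*(s + 2)*(s + 4)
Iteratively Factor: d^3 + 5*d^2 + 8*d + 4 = (d + 2)*(d^2 + 3*d + 2) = (d + 2)^2*(d + 1)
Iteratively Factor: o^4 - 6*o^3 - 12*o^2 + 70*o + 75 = (o + 3)*(o^3 - 9*o^2 + 15*o + 25) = (o - 5)*(o + 3)*(o^2 - 4*o - 5) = (o - 5)*(o + 1)*(o + 3)*(o - 5)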